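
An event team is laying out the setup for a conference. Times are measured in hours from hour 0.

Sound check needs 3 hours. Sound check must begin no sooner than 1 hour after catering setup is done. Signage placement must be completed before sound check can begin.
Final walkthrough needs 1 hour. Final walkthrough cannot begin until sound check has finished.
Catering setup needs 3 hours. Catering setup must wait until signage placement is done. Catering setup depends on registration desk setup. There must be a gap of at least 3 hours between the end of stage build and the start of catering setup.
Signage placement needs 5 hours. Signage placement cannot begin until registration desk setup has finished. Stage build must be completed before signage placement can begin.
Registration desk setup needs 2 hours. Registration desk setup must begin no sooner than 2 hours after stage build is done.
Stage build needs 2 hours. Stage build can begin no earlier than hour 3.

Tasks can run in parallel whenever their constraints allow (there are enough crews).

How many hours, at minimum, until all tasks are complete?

22

Stage build cannot begin until its own release at hour 3. It runs from hour 3 to 3 + 2 = hour 5.
Registration desk setup waits on stage build (finishes hour 5, plus 2-hour gap → hour 7), so it starts at hour 7 and finishes at 7 + 2 = hour 9.
For signage placement: registration desk setup (finishes hour 9); stage build (finishes hour 5). Taking the maximum gives a start of hour 9, and it finishes at 9 + 5 = hour 14.
Catering setup has to wait for signage placement (finishes hour 14); registration desk setup (finishes hour 9); stage build (finishes hour 5, plus 3-hour gap → hour 8). The latest of these is hour 14, so catering setup runs hour 14 to 14 + 3 = hour 17.
Sound check has to wait for catering setup (finishes hour 17, plus 1-hour gap → hour 18); signage placement (finishes hour 14). The latest of these is hour 18, so sound check runs hour 18 to 18 + 3 = hour 21.
After sound check (finishes hour 21), final walkthrough can start at hour 21 and finishes at hour 22.
All tasks are finished once the last one completes. Finish times: Stage build at 5, Registration desk setup at 9, Signage placement at 14, Catering setup at 17, Sound check at 21, Final walkthrough at 22. The latest is hour 22.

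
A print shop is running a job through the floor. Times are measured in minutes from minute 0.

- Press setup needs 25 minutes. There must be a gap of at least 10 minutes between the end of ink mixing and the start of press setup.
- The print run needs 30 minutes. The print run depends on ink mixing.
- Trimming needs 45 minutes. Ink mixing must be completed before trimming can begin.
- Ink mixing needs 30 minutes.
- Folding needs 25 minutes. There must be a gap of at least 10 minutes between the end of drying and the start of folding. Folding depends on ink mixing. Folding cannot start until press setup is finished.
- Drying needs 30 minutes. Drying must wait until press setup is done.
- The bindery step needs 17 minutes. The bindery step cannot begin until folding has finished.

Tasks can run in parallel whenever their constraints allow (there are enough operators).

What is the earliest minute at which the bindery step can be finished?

147

Ink mixing can start immediately at minute 0; it finishes at minute 30.
Press setup cannot begin until ink mixing (finishes minute 30, plus 10-minute gap → minute 40). It runs from minute 40 to 40 + 25 = minute 65.
After press setup (finishes minute 65), drying can start at minute 65 and finishes at minute 95.
Folding cannot start until drying (finishes minute 95, plus 10-minute gap → minute 105); ink mixing (finishes minute 30); press setup (finishes minute 65). The controlling bound is minute 105, so folding finishes at 105 + 25 = minute 130.
The bindery step cannot begin until folding (finishes minute 130). It runs from minute 130 to 130 + 17 = minute 147.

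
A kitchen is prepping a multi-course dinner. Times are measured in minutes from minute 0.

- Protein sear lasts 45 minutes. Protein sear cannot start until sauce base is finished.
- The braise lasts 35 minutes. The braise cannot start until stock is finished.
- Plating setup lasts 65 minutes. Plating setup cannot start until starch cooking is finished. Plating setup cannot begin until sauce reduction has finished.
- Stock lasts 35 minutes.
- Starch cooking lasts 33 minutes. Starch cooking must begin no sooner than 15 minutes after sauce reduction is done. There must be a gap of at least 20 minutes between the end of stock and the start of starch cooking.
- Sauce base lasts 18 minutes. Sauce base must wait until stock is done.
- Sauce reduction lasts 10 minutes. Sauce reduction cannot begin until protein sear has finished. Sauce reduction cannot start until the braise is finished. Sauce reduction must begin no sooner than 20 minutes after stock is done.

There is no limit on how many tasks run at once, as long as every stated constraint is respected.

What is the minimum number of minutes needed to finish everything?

221

Stock can start immediately at minute 0; it finishes at minute 35.
The braise waits on stock (finishes minute 35), so it starts at minute 35 and finishes at 35 + 35 = minute 70.
Sauce base waits on stock (finishes minute 35), so it starts at minute 35 and finishes at 35 + 18 = minute 53.
Protein sear waits on sauce base (finishes minute 53), so it starts at minute 53 and finishes at 53 + 45 = minute 98.
For sauce reduction: protein sear (finishes minute 98); the braise (finishes minute 70); stock (finishes minute 35, plus 20-minute gap → minute 55). Taking the maximum gives a start of minute 98, and it finishes at 98 + 10 = minute 108.
For starch cooking: sauce reduction (finishes minute 108, plus 15-minute gap → minute 123); stock (finishes minute 35, plus 20-minute gap → minute 55). Taking the maximum gives a start of minute 123, and it finishes at 123 + 33 = minute 156.
Plating setup needs all of starch cooking (finishes minute 156); sauce reduction (finishes minute 108). That puts its earliest start at minute 156; it finishes at 156 + 65 = minute 221.
All tasks are finished once the last one completes. Finish times: Stock at 35, Sauce base at 53, The braise at 70, Protein sear at 98, Sauce reduction at 108, Starch cooking at 156, Plating setup at 221. The latest is minute 221.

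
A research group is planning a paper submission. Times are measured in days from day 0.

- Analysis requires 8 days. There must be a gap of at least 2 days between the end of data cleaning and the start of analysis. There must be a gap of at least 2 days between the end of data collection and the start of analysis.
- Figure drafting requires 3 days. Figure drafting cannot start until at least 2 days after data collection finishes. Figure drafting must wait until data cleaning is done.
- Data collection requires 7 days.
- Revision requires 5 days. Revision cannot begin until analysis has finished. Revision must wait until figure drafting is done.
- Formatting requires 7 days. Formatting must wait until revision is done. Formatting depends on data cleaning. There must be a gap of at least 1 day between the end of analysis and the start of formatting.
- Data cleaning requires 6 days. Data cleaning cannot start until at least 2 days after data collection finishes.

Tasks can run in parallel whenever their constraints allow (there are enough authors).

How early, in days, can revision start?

Data collection can start immediately at day 0; it finishes at day 7.
After data collection (finishes day 7, plus 2-day gap → day 9), data cleaning can start at day 9 and finishes at day 15.
Figure drafting needs all of data collection (finishes day 7, plus 2-day gap → day 9); data cleaning (finishes day 15). That puts its earliest start at day 15; it finishes at 15 + 3 = day 18.
Analysis cannot start until data cleaning (finishes day 15, plus 2-day gap → day 17); data collection (finishes day 7, plus 2-day gap → day 9). The controlling bound is day 17, so analysis finishes at 17 + 8 = day 25.
Revision waits on analysis (finishes day 25); figure drafting (finishes day 18). The latest of these is day 25, which is the earliest revision can start.

25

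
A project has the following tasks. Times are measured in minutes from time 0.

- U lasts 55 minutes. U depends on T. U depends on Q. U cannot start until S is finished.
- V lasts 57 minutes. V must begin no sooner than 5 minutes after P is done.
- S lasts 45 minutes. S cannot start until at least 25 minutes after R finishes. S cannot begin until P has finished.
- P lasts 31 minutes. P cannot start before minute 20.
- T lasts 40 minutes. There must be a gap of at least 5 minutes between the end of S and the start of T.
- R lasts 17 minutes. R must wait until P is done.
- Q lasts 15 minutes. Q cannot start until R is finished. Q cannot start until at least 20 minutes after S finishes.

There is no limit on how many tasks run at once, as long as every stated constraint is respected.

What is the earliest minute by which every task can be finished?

P waits on its own release at minute 20, so it starts at minute 20 and finishes at 20 + 31 = minute 51.
V waits on P (finishes minute 51, plus 5-minute gap → minute 56), so it starts at minute 56 and finishes at 56 + 57 = minute 113.
R waits on P (finishes minute 51), so it starts at minute 51 and finishes at 51 + 17 = minute 68.
For S: R (finishes minute 68, plus 25-minute gap → minute 93); P (finishes minute 51). Taking the maximum gives a start of minute 93, and it finishes at 93 + 45 = minute 138.
After S (finishes minute 138, plus 5-minute gap → minute 143), T can start at minute 143 and finishes at minute 183.
Q has to wait for R (finishes minute 68); S (finishes minute 138, plus 20-minute gap → minute 158). The latest of these is minute 158, so Q runs minute 158 to 158 + 15 = minute 173.
U has to wait for T (finishes minute 183); Q (finishes minute 173); S (finishes minute 138). The latest of these is minute 183, so U runs minute 183 to 183 + 55 = minute 238.
All tasks are finished once the last one completes. Finish times: P at 51, Q at 173, R at 68, S at 138, T at 183, U at 238, V at 113. The latest is minute 238.

238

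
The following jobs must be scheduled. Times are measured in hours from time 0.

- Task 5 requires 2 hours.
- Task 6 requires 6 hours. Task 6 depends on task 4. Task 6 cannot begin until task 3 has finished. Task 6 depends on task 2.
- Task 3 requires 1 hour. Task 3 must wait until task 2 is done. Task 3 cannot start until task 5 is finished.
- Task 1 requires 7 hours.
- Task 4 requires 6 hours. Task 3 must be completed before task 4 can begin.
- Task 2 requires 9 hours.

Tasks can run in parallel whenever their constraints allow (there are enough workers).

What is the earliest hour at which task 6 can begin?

16

Nothing blocks task 5, so it runs from hour 0 to hour 2.
Task 2 has no prerequisites, so it starts at hour 0 and finishes at hour 9.
Task 3 needs all of task 2 (finishes hour 9); task 5 (finishes hour 2). That puts its earliest start at hour 9; it finishes at 9 + 1 = hour 10.
Task 4 waits on task 3 (finishes hour 10), so it starts at hour 10 and finishes at 10 + 6 = hour 16.
Task 6 waits on task 4 (finishes hour 16); task 3 (finishes hour 10); task 2 (finishes hour 9). The latest of these is hour 16, which is the earliest task 6 can start.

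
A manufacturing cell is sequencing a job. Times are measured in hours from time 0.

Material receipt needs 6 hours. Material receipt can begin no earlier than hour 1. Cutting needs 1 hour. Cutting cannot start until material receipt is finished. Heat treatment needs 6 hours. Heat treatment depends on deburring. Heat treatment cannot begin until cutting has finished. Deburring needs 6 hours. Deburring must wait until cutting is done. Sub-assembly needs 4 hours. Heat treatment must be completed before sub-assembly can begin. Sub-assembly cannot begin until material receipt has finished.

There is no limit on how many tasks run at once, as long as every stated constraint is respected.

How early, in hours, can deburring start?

After its own release at hour 1, material receipt can start at hour 1 and finishes at hour 7.
After material receipt (finishes hour 7), cutting can start at hour 7 and finishes at hour 8.
Deburring waits on cutting (finishes hour 8), so the earliest it can start is hour 8.

8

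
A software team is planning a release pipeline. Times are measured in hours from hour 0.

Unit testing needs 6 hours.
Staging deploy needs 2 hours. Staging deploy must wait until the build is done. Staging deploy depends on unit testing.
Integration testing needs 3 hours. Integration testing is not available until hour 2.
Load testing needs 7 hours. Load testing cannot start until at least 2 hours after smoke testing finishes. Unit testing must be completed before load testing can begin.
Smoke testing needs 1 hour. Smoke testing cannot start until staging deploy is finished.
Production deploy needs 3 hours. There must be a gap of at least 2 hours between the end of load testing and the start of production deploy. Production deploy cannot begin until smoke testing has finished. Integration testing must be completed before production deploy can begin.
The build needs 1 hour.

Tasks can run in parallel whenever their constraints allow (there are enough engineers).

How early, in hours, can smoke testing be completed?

9

Unit testing can start immediately at hour 0; it finishes at hour 6.
The build can start immediately at hour 0; it finishes at hour 1.
Staging deploy cannot start until the build (finishes hour 1); unit testing (finishes hour 6). The controlling bound is hour 6, so staging deploy finishes at 6 + 2 = hour 8.
After staging deploy (finishes hour 8), smoke testing can start at hour 8 and finishes at hour 9.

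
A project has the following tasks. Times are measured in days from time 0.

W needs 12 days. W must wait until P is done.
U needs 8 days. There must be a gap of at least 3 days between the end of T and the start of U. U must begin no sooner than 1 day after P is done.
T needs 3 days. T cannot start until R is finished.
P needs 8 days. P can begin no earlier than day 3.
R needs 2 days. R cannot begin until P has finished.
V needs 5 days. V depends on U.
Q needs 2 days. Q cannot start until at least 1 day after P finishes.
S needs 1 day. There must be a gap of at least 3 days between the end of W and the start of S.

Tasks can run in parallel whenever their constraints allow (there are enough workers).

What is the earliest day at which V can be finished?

32

P cannot begin until its own release at day 3. It runs from day 3 to 3 + 8 = day 11.
R waits on P (finishes day 11), so it starts at day 11 and finishes at 11 + 2 = day 13.
After R (finishes day 13), T can start at day 13 and finishes at day 16.
U has to wait for T (finishes day 16, plus 3-day gap → day 19); P (finishes day 11, plus 1-day gap → day 12). The latest of these is day 19, so U runs day 19 to 19 + 8 = day 27.
After U (finishes day 27), V can start at day 27 and finishes at day 32.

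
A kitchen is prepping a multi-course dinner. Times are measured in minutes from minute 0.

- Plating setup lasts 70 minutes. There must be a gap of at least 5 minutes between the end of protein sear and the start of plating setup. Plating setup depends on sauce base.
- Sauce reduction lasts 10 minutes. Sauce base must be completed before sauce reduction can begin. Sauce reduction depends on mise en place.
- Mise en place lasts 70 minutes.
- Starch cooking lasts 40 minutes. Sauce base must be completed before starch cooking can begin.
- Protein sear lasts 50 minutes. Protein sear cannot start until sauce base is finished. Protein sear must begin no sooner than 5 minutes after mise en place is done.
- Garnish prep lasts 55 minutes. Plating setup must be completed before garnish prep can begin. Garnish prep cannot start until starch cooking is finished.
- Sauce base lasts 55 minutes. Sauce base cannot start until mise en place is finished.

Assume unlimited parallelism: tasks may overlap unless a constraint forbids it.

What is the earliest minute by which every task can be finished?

305

Mise en place can start immediately at minute 0; it finishes at minute 70.
After mise en place (finishes minute 70), sauce base can start at minute 70 and finishes at minute 125.
After sauce base (finishes minute 125), starch cooking can start at minute 125 and finishes at minute 165.
Sauce reduction cannot start until sauce base (finishes minute 125); mise en place (finishes minute 70). The controlling bound is minute 125, so sauce reduction finishes at 125 + 10 = minute 135.
Protein sear cannot start until sauce base (finishes minute 125); mise en place (finishes minute 70, plus 5-minute gap → minute 75). The controlling bound is minute 125, so protein sear finishes at 125 + 50 = minute 175.
Plating setup has to wait for protein sear (finishes minute 175, plus 5-minute gap → minute 180); sauce base (finishes minute 125). The latest of these is minute 180, so plating setup runs minute 180 to 180 + 70 = minute 250.
Garnish prep needs all of plating setup (finishes minute 250); starch cooking (finishes minute 165). That puts its earliest start at minute 250; it finishes at 250 + 55 = minute 305.
All tasks are finished once the last one completes. Finish times: Mise en place at 70, Sauce base at 125, Protein sear at 175, Sauce reduction at 135, Starch cooking at 165, Plating setup at 250, Garnish prep at 305. The latest is minute 305.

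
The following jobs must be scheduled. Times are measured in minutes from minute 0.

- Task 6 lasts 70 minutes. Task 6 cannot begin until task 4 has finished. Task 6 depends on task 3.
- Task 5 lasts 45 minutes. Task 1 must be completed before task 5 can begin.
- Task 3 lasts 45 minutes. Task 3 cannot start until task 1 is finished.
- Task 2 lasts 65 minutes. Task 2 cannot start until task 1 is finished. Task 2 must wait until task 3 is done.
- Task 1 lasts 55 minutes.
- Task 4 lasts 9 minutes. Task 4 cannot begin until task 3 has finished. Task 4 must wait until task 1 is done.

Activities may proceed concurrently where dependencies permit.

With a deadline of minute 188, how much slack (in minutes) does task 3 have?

9

Task 1 has no prerequisites, so it starts at minute 0 and finishes at minute 55.
Task 3 cannot begin until task 1 (finishes minute 55). It runs from minute 55 to 55 + 45 = minute 100.

Working backward from the deadline:
Nothing follows task 2; the deadline of minute 188 is its only limit. It must start by 188 − 65 = minute 123.
Nothing follows task 6; the deadline of minute 188 is its only limit. It must start by 188 − 70 = minute 118.
Since task 6 (must start by minute 118) depends on it, task 4 must finish by minute 118. Backing off its 9-minute duration gives a latest start of minute 109.
Task 3 has several dependents: task 2 (must start by minute 123); task 4 (must start by minute 109); task 6 (must start by minute 118). The earliest of those limits is minute 109, so task 3 must start by 109 − 45 = minute 64.
So task 3 can start as early as minute 55 and as late as minute 64, giving 64 − 55 = 9 minutes of slack.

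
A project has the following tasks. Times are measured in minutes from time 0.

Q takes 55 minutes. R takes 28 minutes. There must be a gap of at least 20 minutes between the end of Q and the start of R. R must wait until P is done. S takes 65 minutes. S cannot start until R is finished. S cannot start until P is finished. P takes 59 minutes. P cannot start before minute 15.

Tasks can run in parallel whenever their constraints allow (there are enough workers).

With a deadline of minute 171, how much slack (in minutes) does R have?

3

Nothing blocks Q, so it runs from minute 0 to minute 55.
After its own release at minute 15, P can start at minute 15 and finishes at minute 74.
For R: Q (finishes minute 55, plus 20-minute gap → minute 75); P (finishes minute 74). Taking the maximum gives a start of minute 75, and it finishes at 75 + 28 = minute 103.

Working backward from the deadline:
To finish by minute 171, S (duration 65) must start no later than minute 106.
R feeds into S (must start by minute 106); so R must finish by minute 106 and therefore start by minute 78.
So R can start as early as minute 75 and as late as minute 78, giving 78 − 75 = 3 minutes of slack.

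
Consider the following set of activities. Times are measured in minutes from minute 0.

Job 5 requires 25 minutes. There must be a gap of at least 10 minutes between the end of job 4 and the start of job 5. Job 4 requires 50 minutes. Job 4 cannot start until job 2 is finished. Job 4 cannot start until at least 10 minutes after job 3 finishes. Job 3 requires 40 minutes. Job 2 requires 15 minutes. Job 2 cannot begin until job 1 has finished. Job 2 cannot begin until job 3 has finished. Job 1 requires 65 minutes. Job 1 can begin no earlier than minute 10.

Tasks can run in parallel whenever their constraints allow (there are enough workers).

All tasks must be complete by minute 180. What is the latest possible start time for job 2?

80

Nothing follows job 5; the deadline of minute 180 is its only limit. It must start by 180 − 25 = minute 155.
Since job 5 (must start by minute 155, minus 10-minute gap → minute 145) depends on it, job 4 must finish by minute 145. Backing off its 50-minute duration gives a latest start of minute 95.
Job 2 has to be done before job 4 (must start by minute 95). That means finishing by minute 95, i.e. starting by 95 − 15 = minute 80.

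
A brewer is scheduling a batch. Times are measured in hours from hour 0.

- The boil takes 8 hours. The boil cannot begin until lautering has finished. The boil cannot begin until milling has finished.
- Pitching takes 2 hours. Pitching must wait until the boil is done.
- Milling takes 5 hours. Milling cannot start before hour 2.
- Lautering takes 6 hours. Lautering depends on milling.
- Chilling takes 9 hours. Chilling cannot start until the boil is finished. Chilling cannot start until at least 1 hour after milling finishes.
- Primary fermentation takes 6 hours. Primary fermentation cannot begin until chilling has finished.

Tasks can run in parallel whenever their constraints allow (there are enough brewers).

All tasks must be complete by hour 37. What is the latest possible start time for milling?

Primary fermentation must finish by hour 37; it takes 6 hours, so it must start by 37 − 6 = hour 31.
Since primary fermentation (must start by hour 31) depends on it, chilling must finish by hour 31. Backing off its 9-hour duration gives a latest start of hour 22.
Pitching must finish by hour 37; it takes 2 hours, so it must start by 37 − 2 = hour 35.
The boil has several dependents: chilling (must start by hour 22); pitching (must start by hour 35). The earliest of those limits is hour 22, so the boil must start by 22 − 8 = hour 14.
Lautering feeds into the boil (must start by hour 14); so lautering must finish by hour 14 and therefore start by hour 8.
Milling has several dependents: lautering (must start by hour 8); the boil (must start by hour 14); chilling (must start by hour 22, minus 1-hour gap → hour 21). The earliest of those limits is hour 8, so milling must start by 8 − 5 = hour 3.

3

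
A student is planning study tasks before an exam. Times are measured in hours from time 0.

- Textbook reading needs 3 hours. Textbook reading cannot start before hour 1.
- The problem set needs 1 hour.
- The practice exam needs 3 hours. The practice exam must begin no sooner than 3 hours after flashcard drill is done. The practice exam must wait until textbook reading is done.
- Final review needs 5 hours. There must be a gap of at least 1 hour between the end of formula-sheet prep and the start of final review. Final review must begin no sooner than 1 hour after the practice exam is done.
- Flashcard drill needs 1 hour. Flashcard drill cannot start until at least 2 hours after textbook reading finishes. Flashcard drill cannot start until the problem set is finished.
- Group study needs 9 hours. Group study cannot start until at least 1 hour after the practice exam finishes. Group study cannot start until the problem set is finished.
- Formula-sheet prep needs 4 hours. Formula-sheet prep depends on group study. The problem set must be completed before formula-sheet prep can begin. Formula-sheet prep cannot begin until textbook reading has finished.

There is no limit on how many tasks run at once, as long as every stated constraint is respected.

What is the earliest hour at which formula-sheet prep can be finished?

27

The problem set can start immediately at hour 0; it finishes at hour 1.
After its own release at hour 1, textbook reading can start at hour 1 and finishes at hour 4.
Flashcard drill needs all of textbook reading (finishes hour 4, plus 2-hour gap → hour 6); the problem set (finishes hour 1). That puts its earliest start at hour 6; it finishes at 6 + 1 = hour 7.
The practice exam needs all of flashcard drill (finishes hour 7, plus 3-hour gap → hour 10); textbook reading (finishes hour 4). That puts its earliest start at hour 10; it finishes at 10 + 3 = hour 13.
Group study has to wait for the practice exam (finishes hour 13, plus 1-hour gap → hour 14); the problem set (finishes hour 1). The latest of these is hour 14, so group study runs hour 14 to 14 + 9 = hour 23.
Formula-sheet prep has to wait for group study (finishes hour 23); the problem set (finishes hour 1); textbook reading (finishes hour 4). The latest of these is hour 23, so formula-sheet prep runs hour 23 to 23 + 4 = hour 27.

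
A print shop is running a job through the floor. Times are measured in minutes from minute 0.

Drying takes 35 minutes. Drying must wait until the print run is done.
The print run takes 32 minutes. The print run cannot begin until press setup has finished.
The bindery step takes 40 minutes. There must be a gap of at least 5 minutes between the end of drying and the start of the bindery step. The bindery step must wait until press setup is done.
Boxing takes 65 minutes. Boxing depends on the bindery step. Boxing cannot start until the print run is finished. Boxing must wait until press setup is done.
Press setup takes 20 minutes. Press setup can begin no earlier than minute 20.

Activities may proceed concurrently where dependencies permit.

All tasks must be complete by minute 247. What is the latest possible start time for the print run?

Boxing has no dependents, so it just needs to finish by minute 247. Starting by 247 − 65 = minute 182 achieves that.
The bindery step has to be done before boxing (must start by minute 182). That means finishing by minute 182, i.e. starting by 182 − 40 = minute 142.
Drying has to be done before the bindery step (must start by minute 142, minus 5-minute gap → minute 137). That means finishing by minute 137, i.e. starting by 137 − 35 = minute 102.
The print run must finish in time for drying (must start by minute 102); boxing (must start by minute 182). The tightest is minute 102, so the print run must start by 102 − 32 = minute 70.

70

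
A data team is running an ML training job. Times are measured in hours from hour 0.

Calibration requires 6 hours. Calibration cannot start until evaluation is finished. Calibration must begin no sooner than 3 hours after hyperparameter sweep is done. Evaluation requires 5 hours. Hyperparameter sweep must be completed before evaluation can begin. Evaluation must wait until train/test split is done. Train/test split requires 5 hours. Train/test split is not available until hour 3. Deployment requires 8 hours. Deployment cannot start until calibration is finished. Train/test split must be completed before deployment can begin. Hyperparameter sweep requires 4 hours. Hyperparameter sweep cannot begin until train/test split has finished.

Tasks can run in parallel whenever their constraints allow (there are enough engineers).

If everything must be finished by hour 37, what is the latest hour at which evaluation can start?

18

Deployment must finish by hour 37; it takes 8 hours, so it must start by 37 − 8 = hour 29.
Calibration feeds into deployment (must start by hour 29); so calibration must finish by hour 29 and therefore start by hour 23.
Evaluation feeds into calibration (must start by hour 23); so evaluation must finish by hour 23 and therefore start by hour 18.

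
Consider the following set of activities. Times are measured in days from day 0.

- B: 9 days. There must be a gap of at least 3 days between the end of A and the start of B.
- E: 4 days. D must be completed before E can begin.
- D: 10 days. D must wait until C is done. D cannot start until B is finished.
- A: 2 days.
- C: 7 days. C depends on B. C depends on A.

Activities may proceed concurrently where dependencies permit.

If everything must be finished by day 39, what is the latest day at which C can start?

18

To finish by day 39, E (duration 4) must start no later than day 35.
D has to be done before E (must start by day 35). That means finishing by day 35, i.e. starting by 35 − 10 = day 25.
C has to be done before D (must start by day 25). That means finishing by day 25, i.e. starting by 25 − 7 = day 18.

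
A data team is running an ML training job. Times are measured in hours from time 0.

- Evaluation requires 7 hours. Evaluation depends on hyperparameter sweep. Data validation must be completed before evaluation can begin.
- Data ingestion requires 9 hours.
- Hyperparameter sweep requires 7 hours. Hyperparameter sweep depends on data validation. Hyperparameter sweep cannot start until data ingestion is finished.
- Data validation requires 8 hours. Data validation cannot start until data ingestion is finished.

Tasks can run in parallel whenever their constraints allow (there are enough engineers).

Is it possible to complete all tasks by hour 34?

Nothing blocks data ingestion, so it runs from hour 0 to hour 9.
After data ingestion (finishes hour 9), data validation can start at hour 9 and finishes at hour 17.
Hyperparameter sweep needs all of data validation (finishes hour 17); data ingestion (finishes hour 9). That puts its earliest start at hour 17; it finishes at 17 + 7 = hour 24.
Evaluation needs all of hyperparameter sweep (finishes hour 24); data validation (finishes hour 17). That puts its earliest start at hour 24; it finishes at 24 + 7 = hour 31.
Every task is finished by hour 31, which is no later than the deadline of 34, so the schedule is feasible.

Yes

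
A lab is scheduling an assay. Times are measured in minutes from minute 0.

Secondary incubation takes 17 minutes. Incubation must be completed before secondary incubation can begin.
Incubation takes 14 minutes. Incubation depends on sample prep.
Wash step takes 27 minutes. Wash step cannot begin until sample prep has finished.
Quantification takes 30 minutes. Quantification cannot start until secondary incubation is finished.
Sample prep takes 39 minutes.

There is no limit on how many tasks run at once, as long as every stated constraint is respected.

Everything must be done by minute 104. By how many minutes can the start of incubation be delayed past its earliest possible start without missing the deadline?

4

Nothing blocks sample prep, so it runs from minute 0 to minute 39.
After sample prep (finishes minute 39), incubation can start at minute 39 and finishes at minute 53.

Working backward from the deadline:
Nothing follows quantification; the deadline of minute 104 is its only limit. It must start by 104 − 30 = minute 74.
Secondary incubation feeds into quantification (must start by minute 74); so secondary incubation must finish by minute 74 and therefore start by minute 57.
Incubation has to be done before secondary incubation (must start by minute 57). That means finishing by minute 57, i.e. starting by 57 − 14 = minute 43.
So incubation can start as early as minute 39 and as late as minute 43, giving 43 − 39 = 4 minutes of slack.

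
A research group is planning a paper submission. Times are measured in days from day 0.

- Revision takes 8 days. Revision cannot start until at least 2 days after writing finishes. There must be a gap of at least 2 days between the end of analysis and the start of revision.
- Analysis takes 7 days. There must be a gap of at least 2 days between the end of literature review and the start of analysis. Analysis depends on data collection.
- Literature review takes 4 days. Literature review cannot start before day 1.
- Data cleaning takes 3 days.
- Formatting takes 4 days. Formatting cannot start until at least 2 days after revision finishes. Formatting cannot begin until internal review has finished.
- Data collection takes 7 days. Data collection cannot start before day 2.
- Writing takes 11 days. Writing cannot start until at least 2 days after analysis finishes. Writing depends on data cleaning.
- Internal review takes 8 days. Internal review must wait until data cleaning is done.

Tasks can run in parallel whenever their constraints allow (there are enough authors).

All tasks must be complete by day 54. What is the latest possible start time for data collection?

11

Nothing follows formatting; the deadline of day 54 is its only limit. It must start by 54 − 4 = day 50.
Revision has to be done before formatting (must start by day 50, minus 2-day gap → day 48). That means finishing by day 48, i.e. starting by 48 − 8 = day 40.
Writing has to be done before revision (must start by day 40, minus 2-day gap → day 38). That means finishing by day 38, i.e. starting by 38 − 11 = day 27.
For analysis: writing (must start by day 27, minus 2-day gap → day 25); revision (must start by day 40, minus 2-day gap → day 38). The most restrictive is day 25; with a 7-day duration, analysis must start by day 18.
Data collection must finish before analysis (must start by day 18). With a 7-day duration, data collection must start by 18 − 7 = day 11.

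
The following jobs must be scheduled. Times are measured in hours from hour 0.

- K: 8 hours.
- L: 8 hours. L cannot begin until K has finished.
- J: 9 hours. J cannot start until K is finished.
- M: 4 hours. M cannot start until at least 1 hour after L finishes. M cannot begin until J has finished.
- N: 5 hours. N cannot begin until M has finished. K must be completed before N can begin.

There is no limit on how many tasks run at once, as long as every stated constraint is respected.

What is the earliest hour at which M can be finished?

21

K can start immediately at hour 0; it finishes at hour 8.
After K (finishes hour 8), L can start at hour 8 and finishes at hour 16.
J waits on K (finishes hour 8), so it starts at hour 8 and finishes at 8 + 9 = hour 17.
M needs all of L (finishes hour 16, plus 1-hour gap → hour 17); J (finishes hour 17). That puts its earliest start at hour 17; it finishes at 17 + 4 = hour 21.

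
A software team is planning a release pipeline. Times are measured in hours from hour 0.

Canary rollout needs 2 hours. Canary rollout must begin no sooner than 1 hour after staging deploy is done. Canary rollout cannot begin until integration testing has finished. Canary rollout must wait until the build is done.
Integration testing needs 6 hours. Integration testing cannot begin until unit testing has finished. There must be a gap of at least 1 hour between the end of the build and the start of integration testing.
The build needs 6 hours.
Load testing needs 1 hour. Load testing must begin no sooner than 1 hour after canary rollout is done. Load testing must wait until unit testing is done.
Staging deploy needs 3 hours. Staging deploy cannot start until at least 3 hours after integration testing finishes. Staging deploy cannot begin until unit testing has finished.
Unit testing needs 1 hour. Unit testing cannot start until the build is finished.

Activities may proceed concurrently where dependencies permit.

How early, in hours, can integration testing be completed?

The build can start immediately at hour 0; it finishes at hour 6.
After the build (finishes hour 6), unit testing can start at hour 6 and finishes at hour 7.
Integration testing has to wait for unit testing (finishes hour 7); the build (finishes hour 6, plus 1-hour gap → hour 7). The latest of these is hour 7, so integration testing runs hour 7 to 7 + 6 = hour 13.

13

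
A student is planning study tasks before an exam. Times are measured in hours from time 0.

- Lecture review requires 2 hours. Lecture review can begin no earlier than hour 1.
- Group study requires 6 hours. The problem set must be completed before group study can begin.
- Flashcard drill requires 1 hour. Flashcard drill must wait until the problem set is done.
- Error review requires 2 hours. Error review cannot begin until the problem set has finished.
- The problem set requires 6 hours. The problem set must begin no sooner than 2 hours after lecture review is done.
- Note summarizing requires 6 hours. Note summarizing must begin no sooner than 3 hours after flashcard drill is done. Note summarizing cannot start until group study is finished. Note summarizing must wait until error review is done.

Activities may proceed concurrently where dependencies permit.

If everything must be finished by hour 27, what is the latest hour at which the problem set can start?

To finish by hour 27, note summarizing (duration 6) must start no later than hour 21.
Flashcard drill feeds into note summarizing (must start by hour 21, minus 3-hour gap → hour 18); so flashcard drill must finish by hour 18 and therefore start by hour 17.
Error review has to be done before note summarizing (must start by hour 21). That means finishing by hour 21, i.e. starting by 21 − 2 = hour 19.
Since note summarizing (must start by hour 21) depends on it, group study must finish by hour 21. Backing off its 6-hour duration gives a latest start of hour 15.
For the problem set: flashcard drill (must start by hour 17); error review (must start by hour 19); group study (must start by hour 15). The most restrictive is hour 15; with a 6-hour duration, the problem set must start by hour 9.

9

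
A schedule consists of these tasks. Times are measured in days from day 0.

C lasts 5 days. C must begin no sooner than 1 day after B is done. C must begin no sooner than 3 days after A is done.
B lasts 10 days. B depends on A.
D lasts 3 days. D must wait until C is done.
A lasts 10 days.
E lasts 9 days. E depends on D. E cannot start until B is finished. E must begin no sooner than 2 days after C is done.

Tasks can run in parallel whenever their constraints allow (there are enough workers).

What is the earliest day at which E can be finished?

38

A can start immediately at day 0; it finishes at day 10.
B waits on A (finishes day 10), so it starts at day 10 and finishes at 10 + 10 = day 20.
C cannot start until B (finishes day 20, plus 1-day gap → day 21); A (finishes day 10, plus 3-day gap → day 13). The controlling bound is day 21, so C finishes at 21 + 5 = day 26.
After C (finishes day 26), D can start at day 26 and finishes at day 29.
E cannot start until D (finishes day 29); B (finishes day 20); C (finishes day 26, plus 2-day gap → day 28). The controlling bound is day 29, so E finishes at 29 + 9 = day 38.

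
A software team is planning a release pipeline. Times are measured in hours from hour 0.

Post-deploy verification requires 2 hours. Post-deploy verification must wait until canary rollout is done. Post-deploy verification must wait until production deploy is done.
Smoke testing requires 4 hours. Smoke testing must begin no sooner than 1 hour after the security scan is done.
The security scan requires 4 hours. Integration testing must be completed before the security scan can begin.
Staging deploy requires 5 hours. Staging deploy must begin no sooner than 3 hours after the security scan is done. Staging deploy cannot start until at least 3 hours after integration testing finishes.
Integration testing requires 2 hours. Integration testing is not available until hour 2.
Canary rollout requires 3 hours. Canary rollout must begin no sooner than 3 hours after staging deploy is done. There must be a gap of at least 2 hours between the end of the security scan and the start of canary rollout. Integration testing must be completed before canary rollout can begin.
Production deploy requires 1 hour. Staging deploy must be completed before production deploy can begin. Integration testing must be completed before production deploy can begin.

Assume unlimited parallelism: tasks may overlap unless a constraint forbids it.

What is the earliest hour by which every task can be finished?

24

Integration testing cannot begin until its own release at hour 2. It runs from hour 2 to 2 + 2 = hour 4.
After integration testing (finishes hour 4), the security scan can start at hour 4 and finishes at hour 8.
Smoke testing waits on the security scan (finishes hour 8, plus 1-hour gap → hour 9), so it starts at hour 9 and finishes at 9 + 4 = hour 13.
Staging deploy has to wait for the security scan (finishes hour 8, plus 3-hour gap → hour 11); integration testing (finishes hour 4, plus 3-hour gap → hour 7). The latest of these is hour 11, so staging deploy runs hour 11 to 11 + 5 = hour 16.
For production deploy: staging deploy (finishes hour 16); integration testing (finishes hour 4). Taking the maximum gives a start of hour 16, and it finishes at 16 + 1 = hour 17.
Canary rollout has to wait for staging deploy (finishes hour 16, plus 3-hour gap → hour 19); the security scan (finishes hour 8, plus 2-hour gap → hour 10); integration testing (finishes hour 4). The latest of these is hour 19, so canary rollout runs hour 19 to 19 + 3 = hour 22.
For post-deploy verification: canary rollout (finishes hour 22); production deploy (finishes hour 17). Taking the maximum gives a start of hour 22, and it finishes at 22 + 2 = hour 24.
All tasks are finished once the last one completes. Finish times: Integration testing at 4, The security scan at 8, Staging deploy at 16, Smoke testing at 13, Canary rollout at 22, Production deploy at 17, Post-deploy verification at 24. The latest is hour 24.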